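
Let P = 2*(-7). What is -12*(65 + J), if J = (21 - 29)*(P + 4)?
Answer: -1740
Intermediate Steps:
P = -14
J = 80 (J = (21 - 29)*(-14 + 4) = -8*(-10) = 80)
-12*(65 + J) = -12*(65 + 80) = -12*145 = -1740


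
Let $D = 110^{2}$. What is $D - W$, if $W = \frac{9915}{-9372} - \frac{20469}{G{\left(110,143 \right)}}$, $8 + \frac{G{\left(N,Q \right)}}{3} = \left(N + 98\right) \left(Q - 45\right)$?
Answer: $\frac{192577402033}{15913656} \approx 12101.0$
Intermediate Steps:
$D = 12100$
$G{\left(N,Q \right)} = -24 + 3 \left(-45 + Q\right) \left(98 + N\right)$ ($G{\left(N,Q \right)} = -24 + 3 \left(N + 98\right) \left(Q - 45\right) = -24 + 3 \left(98 + N\right) \left(-45 + Q\right) = -24 + 3 \left(-45 + Q\right) \left(98 + N\right)$)
$W = - \frac{22164433}{15913656}$ ($W = \frac{9915}{-9372} - \frac{20469}{-13254 - 14850 + 294 \cdot 143 + 3 \cdot 110 \cdot 143} = 9915 \left(- \frac{1}{9372}\right) - \frac{20469}{-13254 - 14850 + 42042 + 47190} = - \frac{3305}{3124} - \frac{20469}{61128} = - \frac{3305}{3124} - \frac{6823}{20376} = - \frac{22164433}{15913656} \approx -1.3928$)
$D - W = 12100 - - \frac{22164433}{15913656} = 12100 + \frac{22164433}{15913656} = \frac{192577402033}{15913656}$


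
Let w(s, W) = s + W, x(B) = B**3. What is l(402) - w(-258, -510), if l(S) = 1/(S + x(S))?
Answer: 49893281281/64965210 ≈ 768.00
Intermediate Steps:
w(s, W) = W + s
l(S) = 1/(S + S**3)
l(402) - w(-258, -510) = 1/(402 + 402**3) - (-510 - 258) = 1/(402 + 64964808) - 1*(-768) = 1/64965210 + 768 = 49893281281/64965210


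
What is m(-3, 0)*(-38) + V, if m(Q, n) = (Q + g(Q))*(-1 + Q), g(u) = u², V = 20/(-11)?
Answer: 10012/11 ≈ 910.18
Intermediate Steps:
V = -20/11 (V = 20*(-1/11) = -20/11 ≈ -1.8182)
m(Q, n) = (-1 + Q)*(Q + Q²) (m(Q, n) = (Q + Q²)*(-1 + Q) = (-1 + Q)*(Q + Q²))
m(-3, 0)*(-38) + V = ((-3)³ - 1*(-3))*(-38) - 20/11 = (-27 + 3)*(-38) - 20/11 = -24*(-38) - 20/11 = 912 - 20/11 = 10012/11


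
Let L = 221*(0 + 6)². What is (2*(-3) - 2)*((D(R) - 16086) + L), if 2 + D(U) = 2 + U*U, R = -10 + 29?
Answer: 62152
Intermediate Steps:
L = 7956 (L = 221*6² = 221*36 = 7956)
R = 19
D(U) = U² (D(U) = -2 + (2 + U*U) = -2 + (2 + U²) = U²)
(2*(-3) - 2)*((D(R) - 16086) + L) = (2*(-3) - 2)*((19² - 16086) + 7956) = (-6 - 2)*((361 - 16086) + 7956) = -8*(-15725 + 7956) = -8*(-7769) = 62152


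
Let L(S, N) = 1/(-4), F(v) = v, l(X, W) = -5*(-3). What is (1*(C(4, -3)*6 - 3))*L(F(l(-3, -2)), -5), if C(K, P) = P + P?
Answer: 39/4 ≈ 9.7500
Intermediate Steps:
l(X, W) = 15
C(K, P) = 2*P
L(S, N) = -1/4
(1*(C(4, -3)*6 - 3))*L(F(l(-3, -2)), -5) = (1*((2*(-3))*6 - 3))*(-1/4) = (1*(-6*6 - 3))*(-1/4) = (1*(-36 - 3))*(-1/4) = (1*(-39))*(-1/4) = -39*(-1/4) = 39/4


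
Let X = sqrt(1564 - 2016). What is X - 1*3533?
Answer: -3533 + 2*I*sqrt(113) ≈ -3533.0 + 21.26*I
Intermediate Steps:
X = 2*I*sqrt(113) (X = sqrt(-452) = 2*I*sqrt(113) ≈ 21.26*I)
X - 1*3533 = 2*I*sqrt(113) - 1*3533 = 2*I*sqrt(113) - 3533 = -3533 + 2*I*sqrt(113)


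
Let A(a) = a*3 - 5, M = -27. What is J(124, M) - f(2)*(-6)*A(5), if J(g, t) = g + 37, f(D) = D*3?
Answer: 521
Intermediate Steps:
f(D) = 3*D
J(g, t) = 37 + g
A(a) = -5 + 3*a (A(a) = 3*a - 5 = -5 + 3*a)
J(124, M) - f(2)*(-6)*A(5) = (37 + 124) - (3*2)*(-6)*(-5 + 3*5) = 161 - 6*(-6)*(-5 + 15) = 161 - (-36)*10 = 161 - 1*(-360) = 161 + 360 = 521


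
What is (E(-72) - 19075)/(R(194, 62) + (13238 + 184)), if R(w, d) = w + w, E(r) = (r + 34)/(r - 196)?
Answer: -2556031/1850540 ≈ -1.3812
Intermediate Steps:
E(r) = (34 + r)/(-196 + r)
R(w, d) = 2*w
(E(-72) - 19075)/(R(194, 62) + (13238 + 184)) = ((34 - 72)/(-196 - 72) - 19075)/(2*194 + (13238 + 184)) = (-38/(-268) - 19075)/(388 + 13422) = (-1/268*(-38) - 19075)/13810 = (19/134 - 19075)*(1/13810) = -2556031/134*1/13810 = -2556031/1850540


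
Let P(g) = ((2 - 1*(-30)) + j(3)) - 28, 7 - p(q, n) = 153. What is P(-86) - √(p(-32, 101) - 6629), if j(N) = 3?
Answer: 7 - 5*I*√271 ≈ 7.0 - 82.31*I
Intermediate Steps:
p(q, n) = -146 (p(q, n) = 7 - 1*153 = 7 - 153 = -146)
P(g) = 7 (P(g) = ((2 - 1*(-30)) + 3) - 28 = ((2 + 30) + 3) - 28 = (32 + 3) - 28 = 35 - 28 = 7)
P(-86) - √(p(-32, 101) - 6629) = 7 - √(-146 - 6629) = 7 - √(-6775) = 7 - 5*I*√271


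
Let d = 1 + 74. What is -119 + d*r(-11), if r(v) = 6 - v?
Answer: 1156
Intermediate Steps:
d = 75
-119 + d*r(-11) = -119 + 75*(6 - 1*(-11)) = -119 + 75*(6 + 11) = -119 + 75*17 = -119 + 1275 = 1156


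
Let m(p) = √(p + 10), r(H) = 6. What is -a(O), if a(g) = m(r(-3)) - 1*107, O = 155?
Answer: 103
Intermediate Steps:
m(p) = √(10 + p)
a(g) = -103 (a(g) = √(10 + 6) - 1*107 = √16 - 107 = 4 - 107 = -103)
-a(O) = -1*(-103) = 103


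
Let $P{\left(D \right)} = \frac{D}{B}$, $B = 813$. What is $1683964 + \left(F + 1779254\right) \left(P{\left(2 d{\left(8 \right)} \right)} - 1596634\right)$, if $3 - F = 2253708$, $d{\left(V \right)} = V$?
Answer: $\frac{615868859591858}{813} \approx 7.5753 \cdot 10^{11}$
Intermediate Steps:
$F = -2253705$ ($F = 3 - 2253708 = -2253705$)
$P{\left(D \right)} = \frac{D}{813}$
$1683964 + \left(F + 1779254\right) \left(P{\left(2 d{\left(8 \right)} \right)} - 1596634\right) = 1683964 + \left(-2253705 + 1779254\right) \left(\frac{2 \cdot 8}{813} - 1596634\right) = 1683964 - 474451 \left(\frac{1}{813} \cdot 16 - 1596634\right) = 1683964 - 474451 \left(\frac{16}{813} - 1596634\right) = 1683964 - - \frac{615867490529126}{813} = 1683964 + \frac{615867490529126}{813} = \frac{615868859591858}{813}$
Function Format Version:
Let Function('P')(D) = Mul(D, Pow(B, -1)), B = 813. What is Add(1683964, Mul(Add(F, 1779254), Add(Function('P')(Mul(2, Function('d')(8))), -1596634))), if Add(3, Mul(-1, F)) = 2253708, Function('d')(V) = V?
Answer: Rational(615868859591858, 813) ≈ 7.5753e+11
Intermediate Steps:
F = -2253705 (F = Add(3, Mul(-1, 2253708)) = Add(3, -2253708) = -2253705)
Function('P')(D) = Mul(Rational(1, 813), D) (Function('P')(D) = Mul(D, Pow(813, -1)) = Mul(D, Rational(1, 813)) = Mul(Rational(1, 813), D))
Add(1683964, Mul(Add(F, 1779254), Add(Function('P')(Mul(2, Function('d')(8))), -1596634))) = Add(1683964, Mul(Add(-2253705, 1779254), Add(Mul(Rational(1, 813), Mul(2, 8)), -1596634))) = Add(1683964, Mul(-474451, Add(Mul(Rational(1, 813), 16), -1596634))) = Add(1683964, Mul(-474451, Add(Rational(16, 813), -1596634))) = Add(1683964, Mul(-474451, Rational(-1298063426, 813))) = Add(1683964, Rational(615867490529126, 813)) = Rational(615868859591858, 813)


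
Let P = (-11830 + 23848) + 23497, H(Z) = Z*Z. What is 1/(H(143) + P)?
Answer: 1/55964 ≈ 1.7869e-5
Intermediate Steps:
H(Z) = Z²
P = 35515 (P = 12018 + 23497 = 35515)
1/(H(143) + P) = 1/(143² + 35515) = 1/(20449 + 35515) = 1/55964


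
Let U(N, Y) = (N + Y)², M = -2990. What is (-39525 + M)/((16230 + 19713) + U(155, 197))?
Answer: -42515/159847 ≈ -0.26597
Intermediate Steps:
(-39525 + M)/((16230 + 19713) + U(155, 197)) = (-39525 - 2990)/((16230 + 19713) + (155 + 197)²) = -42515/(35943 + 352²) = -42515/(35943 + 123904) = -42515/159847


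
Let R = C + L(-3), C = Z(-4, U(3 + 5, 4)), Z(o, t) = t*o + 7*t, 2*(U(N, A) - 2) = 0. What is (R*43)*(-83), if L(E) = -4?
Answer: -7138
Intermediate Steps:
U(N, A) = 2 (U(N, A) = 2 + (½)*0 = 2 + 0 = 2)
Z(o, t) = 7*t + o*t (Z(o, t) = o*t + 7*t = 7*t + o*t)
C = 6 (C = 2*(7 - 4) = 2*3 = 6)
R = 2 (R = 6 - 4 = 2)
(R*43)*(-83) = (2*43)*(-83) = 86*(-83) = -7138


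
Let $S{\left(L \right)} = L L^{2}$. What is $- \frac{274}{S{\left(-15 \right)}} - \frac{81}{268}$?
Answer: $- \frac{199943}{904500} \approx -0.22105$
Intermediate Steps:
$S{\left(L \right)} = L^{3}$
$- \frac{274}{S{\left(-15 \right)}} - \frac{81}{268} = - \frac{274}{\left(-15\right)^{3}} - \frac{81}{268} = - \frac{274}{-3375} - \frac{81}{268} = \left(-274\right) \left(- \frac{1}{3375}\right) - \frac{81}{268} = \frac{274}{3375} - \frac{81}{268} = - \frac{199943}{904500}$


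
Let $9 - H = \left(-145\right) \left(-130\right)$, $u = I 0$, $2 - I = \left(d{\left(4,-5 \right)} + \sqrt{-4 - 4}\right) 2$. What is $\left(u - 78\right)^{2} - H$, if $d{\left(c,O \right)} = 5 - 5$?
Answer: $24925$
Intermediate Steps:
$d{\left(c,O \right)} = 0$ ($d{\left(c,O \right)} = 5 - 5 = 0$)
$I = 2 - 4 i \sqrt{2}$ ($I = 2 - \left(0 + \sqrt{-4 - 4}\right) 2 = 2 - \left(0 + \sqrt{-8}\right) 2 = 2 - \left(0 + 2 i \sqrt{2}\right) 2 = 2 - 2 i \sqrt{2} \cdot 2 = 2 - 4 i \sqrt{2} \approx 2.0 - 5.6569 i$)
$u = 0$ ($u = \left(2 - 4 i \sqrt{2}\right) 0 = 0$)
$H = -18841$ ($H = 9 - \left(-145\right) \left(-130\right) = 9 - 18850 = -18841$)
$\left(u - 78\right)^{2} - H = \left(0 - 78\right)^{2} - -18841 = \left(-78\right)^{2} + 18841 = 6084 + 18841 = 24925$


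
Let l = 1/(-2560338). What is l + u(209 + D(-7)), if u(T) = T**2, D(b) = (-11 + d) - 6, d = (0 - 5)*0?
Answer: 94384300031/2560338 ≈ 36864.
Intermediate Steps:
d = 0 (d = -5*0 = 0)
D(b) = -17 (D(b) = (-11 + 0) - 6 = -11 - 6 = -17)
l = -1/2560338 ≈ -3.9057e-7
l + u(209 + D(-7)) = -1/2560338 + (209 - 17)**2 = -1/2560338 + 192**2 = -1/2560338 + 36864 = 94384300031/2560338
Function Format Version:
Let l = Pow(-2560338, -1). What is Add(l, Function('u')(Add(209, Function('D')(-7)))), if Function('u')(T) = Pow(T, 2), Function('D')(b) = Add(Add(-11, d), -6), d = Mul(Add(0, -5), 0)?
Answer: Rational(94384300031, 2560338) ≈ 36864.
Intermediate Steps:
d = 0 (d = Mul(-5, 0) = 0)
Function('D')(b) = -17 (Function('D')(b) = Add(Add(-11, 0), -6) = Add(-11, -6) = -17)
l = Rational(-1, 2560338) ≈ -3.9057e-7
Add(l, Function('u')(Add(209, Function('D')(-7)))) = Add(Rational(-1, 2560338), Pow(Add(209, -17), 2)) = Add(Rational(-1, 2560338), Pow(192, 2)) = Add(Rational(-1, 2560338), 36864) = Rational(94384300031, 2560338)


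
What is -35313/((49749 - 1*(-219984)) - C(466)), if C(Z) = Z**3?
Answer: 35313/100924963 ≈ 0.00034989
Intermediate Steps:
-35313/((49749 - 1*(-219984)) - C(466)) = -35313/((49749 - 1*(-219984)) - 1*466**3) = -35313/((49749 + 219984) - 1*101194696) = -35313/(269733 - 101194696) = -35313/(-100924963) = -35313*(-1/100924963) = 35313/100924963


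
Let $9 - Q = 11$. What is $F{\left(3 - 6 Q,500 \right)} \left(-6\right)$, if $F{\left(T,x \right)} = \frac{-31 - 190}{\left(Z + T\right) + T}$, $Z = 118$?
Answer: $\frac{663}{74} \approx 8.9595$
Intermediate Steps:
$Q = -2$ ($Q = 9 - 11 = -2$)
$F{\left(T,x \right)} = - \frac{221}{118 + 2 T}$ ($F{\left(T,x \right)} = \frac{-31 - 190}{\left(118 + T\right) + T} = - \frac{221}{118 + 2 T}$)
$F{\left(3 - 6 Q,500 \right)} \left(-6\right) = - \frac{221}{118 + 2 \left(3 - -12\right)} \left(-6\right) = - \frac{221}{118 + 2 \left(3 + 12\right)} \left(-6\right) = - \frac{221}{118 + 2 \cdot 15} \left(-6\right) = - \frac{221}{118 + 30} \left(-6\right) = - \frac{221}{148} \left(-6\right) = \left(-221\right) \frac{1}{148} \left(-6\right) = \left(- \frac{221}{148}\right) \left(-6\right) = \frac{663}{74}$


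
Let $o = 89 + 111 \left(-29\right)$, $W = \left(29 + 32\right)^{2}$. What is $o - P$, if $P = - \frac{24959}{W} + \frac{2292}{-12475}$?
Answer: $- \frac{144973064693}{46419475} \approx -3123.1$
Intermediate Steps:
$W = 3721$ ($W = 61^{2} = 3721$)
$P = - \frac{319892057}{46419475}$ ($P = - \frac{24959}{3721} + \frac{2292}{-12475} = \left(-24959\right) \frac{1}{3721} + 2292 \left(- \frac{1}{12475}\right) = - \frac{24959}{3721} - \frac{2292}{12475} = - \frac{319892057}{46419475} \approx -6.8913$)
$o = -3130$ ($o = 89 - 3219 = -3130$)
$o - P = -3130 - - \frac{319892057}{46419475} = -3130 + \frac{319892057}{46419475} = - \frac{144973064693}{46419475}$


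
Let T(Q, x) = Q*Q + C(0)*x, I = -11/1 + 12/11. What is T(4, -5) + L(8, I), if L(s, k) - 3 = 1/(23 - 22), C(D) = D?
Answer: 20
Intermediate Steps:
I = -109/11 (I = -11*1 + 12*(1/11) = -11 + 12/11 = -109/11 ≈ -9.9091)
L(s, k) = 4 (L(s, k) = 3 + 1/(23 - 22) = 3 + 1/1 = 3 + 1 = 4)
T(Q, x) = Q² (T(Q, x) = Q*Q + 0*x = Q² + 0 = Q²)
T(4, -5) + L(8, I) = 4² + 4 = 16 + 4 = 20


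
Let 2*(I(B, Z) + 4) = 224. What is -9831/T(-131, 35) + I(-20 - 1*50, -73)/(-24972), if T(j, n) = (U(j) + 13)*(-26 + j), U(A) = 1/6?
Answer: 122638239/25810643 ≈ 4.7515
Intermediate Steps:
I(B, Z) = 108 (I(B, Z) = -4 + (½)*224 = -4 + 112 = 108)
U(A) = ⅙
T(j, n) = -1027/3 + 79*j/6 (T(j, n) = (⅙ + 13)*(-26 + j) = 79*(-26 + j)/6 = -1027/3 + 79*j/6)
-9831/T(-131, 35) + I(-20 - 1*50, -73)/(-24972) = -9831/(-1027/3 + (79/6)*(-131)) + 108/(-24972) = -9831/(-1027/3 - 10349/6) + 108*(-1/24972) = -9831/(-12403/6) - 9/2081 = -9831*(-6/12403) - 9/2081 = 58986/12403 - 9/2081 = 122638239/25810643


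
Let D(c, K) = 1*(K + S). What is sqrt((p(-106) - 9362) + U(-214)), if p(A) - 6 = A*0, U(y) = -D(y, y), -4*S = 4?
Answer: I*sqrt(9141) ≈ 95.609*I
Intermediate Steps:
S = -1 (S = -1/4*4 = -1)
D(c, K) = -1 + K (D(c, K) = 1*(K - 1) = 1*(-1 + K) = -1 + K)
U(y) = 1 - y (U(y) = -(-1 + y) = 1 - y)
p(A) = 6 (p(A) = 6 + A*0 = 6 + 0 = 6)
sqrt((p(-106) - 9362) + U(-214)) = sqrt((6 - 9362) + (1 - 1*(-214))) = sqrt(-9356 + (1 + 214)) = sqrt(-9356 + 215) = sqrt(-9141) = I*sqrt(9141)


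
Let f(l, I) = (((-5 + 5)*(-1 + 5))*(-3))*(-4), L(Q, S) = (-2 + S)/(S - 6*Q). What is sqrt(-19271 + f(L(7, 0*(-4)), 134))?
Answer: I*sqrt(19271) ≈ 138.82*I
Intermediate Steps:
L(Q, S) = (-2 + S)/(S - 6*Q)
f(l, I) = 0 (f(l, I) = ((0*4)*(-3))*(-4) = (0*(-3))*(-4) = 0*(-4) = 0)
sqrt(-19271 + f(L(7, 0*(-4)), 134)) = sqrt(-19271 + 0) = sqrt(-19271) = I*sqrt(19271)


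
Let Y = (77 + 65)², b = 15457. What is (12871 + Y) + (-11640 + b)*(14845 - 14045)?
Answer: 3086635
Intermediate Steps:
Y = 20164 (Y = 142² = 20164)
(12871 + Y) + (-11640 + b)*(14845 - 14045) = (12871 + 20164) + (-11640 + 15457)*(14845 - 14045) = 33035 + 3817*800 = 33035 + 3053600 = 3086635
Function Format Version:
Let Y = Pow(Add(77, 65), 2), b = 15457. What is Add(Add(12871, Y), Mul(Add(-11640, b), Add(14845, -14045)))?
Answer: 3086635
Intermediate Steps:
Y = 20164 (Y = Pow(142, 2) = 20164)
Add(Add(12871, Y), Mul(Add(-11640, b), Add(14845, -14045))) = Add(Add(12871, 20164), Mul(Add(-11640, 15457), Add(14845, -14045))) = Add(33035, Mul(3817, 800)) = Add(33035, 3053600) = 3086635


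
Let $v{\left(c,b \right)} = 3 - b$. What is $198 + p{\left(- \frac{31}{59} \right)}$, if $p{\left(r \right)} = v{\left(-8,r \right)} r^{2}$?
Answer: $\frac{40864930}{205379} \approx 198.97$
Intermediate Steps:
$p{\left(r \right)} = r^{2} \left(3 - r\right)$ ($p{\left(r \right)} = \left(3 - r\right) r^{2} = r^{2} \left(3 - r\right)$)
$198 + p{\left(- \frac{31}{59} \right)} = 198 + \left(- \frac{31}{59}\right)^{2} \left(3 - - \frac{31}{59}\right) = 198 + \frac{961 \left(3 + \frac{31}{59}\right)}{3481} = 198 + \frac{961}{3481} \cdot \frac{208}{59} = 198 + \frac{199888}{205379} = \frac{40864930}{205379}$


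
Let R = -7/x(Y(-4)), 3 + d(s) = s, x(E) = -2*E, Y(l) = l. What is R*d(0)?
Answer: 21/8 ≈ 2.6250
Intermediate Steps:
d(s) = -3 + s
R = -7/8 (R = -7/((-2*(-4))) = -7/8 ≈ -0.87500)
R*d(0) = -7*(-3 + 0)/8 = -7/8*(-3) = 21/8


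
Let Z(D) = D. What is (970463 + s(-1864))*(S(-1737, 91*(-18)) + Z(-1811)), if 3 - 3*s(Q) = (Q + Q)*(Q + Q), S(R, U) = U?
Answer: 37892755808/3 ≈ 1.2631e+10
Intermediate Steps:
s(Q) = 1 - 4*Q²/3 (s(Q) = 1 - (Q + Q)*(Q + Q)/3 = 1 - 2*Q*2*Q/3 = 1 - 4*Q²/3)
(970463 + s(-1864))*(S(-1737, 91*(-18)) + Z(-1811)) = (970463 + (1 - 4/3*(-1864)²))*(91*(-18) - 1811) = (970463 + (1 - 4/3*3474496))*(-1638 - 1811) = (970463 + (1 - 13897984/3))*(-3449) = (970463 - 13897981/3)*(-3449) = -10986592/3*(-3449) = 37892755808/3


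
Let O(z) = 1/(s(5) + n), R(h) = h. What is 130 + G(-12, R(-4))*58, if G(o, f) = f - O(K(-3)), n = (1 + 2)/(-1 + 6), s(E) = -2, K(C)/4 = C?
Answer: -424/7 ≈ -60.571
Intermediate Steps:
K(C) = 4*C
n = 3/5 ≈ 0.60000
O(z) = -5/7 (O(z) = 1/(-2 + 3/5) = 1/(-7/5) = -5/7)
G(o, f) = 5/7 + f (G(o, f) = f - 1*(-5/7) = f + 5/7 = 5/7 + f)
130 + G(-12, R(-4))*58 = 130 + (5/7 - 4)*58 = 130 - 23/7*58 = 130 - 1334/7 = -424/7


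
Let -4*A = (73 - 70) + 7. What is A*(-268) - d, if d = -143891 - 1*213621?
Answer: 358182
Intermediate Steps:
d = -357512 (d = -143891 - 213621 = -357512)
A = -5/2 (A = -((73 - 70) + 7)/4 = -(3 + 7)/4 = -1/4*10 = -5/2 ≈ -2.5000)
A*(-268) - d = -5/2*(-268) - 1*(-357512) = 670 + 357512 = 358182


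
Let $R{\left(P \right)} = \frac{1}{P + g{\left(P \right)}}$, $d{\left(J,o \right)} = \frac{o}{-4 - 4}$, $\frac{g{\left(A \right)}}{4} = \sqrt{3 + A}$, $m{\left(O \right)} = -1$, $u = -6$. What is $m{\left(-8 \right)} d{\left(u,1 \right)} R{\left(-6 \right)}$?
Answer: $- \frac{1}{112} - \frac{i \sqrt{3}}{168} \approx -0.0089286 - 0.01031 i$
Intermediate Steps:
$g{\left(A \right)} = 4 \sqrt{3 + A}$
$d{\left(J,o \right)} = - \frac{o}{8}$ ($d{\left(J,o \right)} = \frac{o}{-4 - 4} = \frac{o}{-8} = o \left(- \frac{1}{8}\right) = - \frac{o}{8}$)
$R{\left(P \right)} = \frac{1}{P + 4 \sqrt{3 + P}}$
$m{\left(-8 \right)} d{\left(u,1 \right)} R{\left(-6 \right)} = \frac{\left(-1\right) \left(\left(- \frac{1}{8}\right) 1\right)}{-6 + 4 \sqrt{3 - 6}} = \frac{\left(-1\right) \left(- \frac{1}{8}\right)}{-6 + 4 \sqrt{-3}} = \frac{1}{8 \left(-6 + 4 i \sqrt{3}\right)}$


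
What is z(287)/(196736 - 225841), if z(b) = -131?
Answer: 131/29105 ≈ 0.0045009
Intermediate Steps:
z(287)/(196736 - 225841) = -131/(196736 - 225841) = -131/(-29105) = -131*(-1/29105) = 131/29105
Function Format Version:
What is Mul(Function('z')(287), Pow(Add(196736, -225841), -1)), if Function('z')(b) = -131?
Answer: Rational(131, 29105) ≈ 0.0045009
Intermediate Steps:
Mul(Function('z')(287), Pow(Add(196736, -225841), -1)) = Mul(-131, Pow(Add(196736, -225841), -1)) = Mul(-131, Pow(-29105, -1)) = Mul(-131, Rational(-1, 29105)) = Rational(131, 29105)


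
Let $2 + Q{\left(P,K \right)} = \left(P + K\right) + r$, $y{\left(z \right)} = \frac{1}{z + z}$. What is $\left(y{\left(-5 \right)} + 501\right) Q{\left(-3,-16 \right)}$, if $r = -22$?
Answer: $- \frac{215387}{10} \approx -21539.0$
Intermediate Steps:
$y{\left(z \right)} = \frac{1}{2 z}$
$Q{\left(P,K \right)} = -24 + K + P$ ($Q{\left(P,K \right)} = -2 - \left(22 - K - P\right) = -2 + \left(-22 + K + P\right) = -24 + K + P$)
$\left(y{\left(-5 \right)} + 501\right) Q{\left(-3,-16 \right)} = \left(\frac{1}{2 \left(-5\right)} + 501\right) \left(-24 - 16 - 3\right) = \left(\frac{1}{2} \left(- \frac{1}{5}\right) + 501\right) \left(-43\right) = \left(- \frac{1}{10} + 501\right) \left(-43\right) = \frac{5009}{10} \left(-43\right) = - \frac{215387}{10}$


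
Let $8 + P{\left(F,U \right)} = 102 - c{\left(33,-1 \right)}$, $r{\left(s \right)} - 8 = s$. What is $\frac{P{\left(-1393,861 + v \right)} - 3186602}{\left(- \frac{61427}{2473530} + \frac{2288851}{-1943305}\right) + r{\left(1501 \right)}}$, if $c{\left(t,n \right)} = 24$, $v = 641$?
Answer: $- \frac{3063419199639631560}{1449543064182917} \approx -2113.4$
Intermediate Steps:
$r{\left(s \right)} = 8 + s$
$P{\left(F,U \right)} = 70$ ($P{\left(F,U \right)} = -8 + \left(102 - 24\right) = -8 + 78 = 70$)
$\frac{P{\left(-1393,861 + v \right)} - 3186602}{\left(- \frac{61427}{2473530} + \frac{2288851}{-1943305}\right) + r{\left(1501 \right)}} = \frac{70 - 3186602}{\left(- \frac{61427}{2473530} + \frac{2288851}{-1943305}\right) + \left(8 + 1501\right)} = - \frac{3186532}{\left(\left(-61427\right) \frac{1}{2473530} + 2288851 \left(- \frac{1}{1943305}\right)\right) + 1509} = - \frac{3186532}{\left(- \frac{61427}{2473530} - \frac{2288851}{1943305}\right) + 1509} = - \frac{3186532}{- \frac{1156182602053}{961364643330} + 1509} = - \frac{3186532}{\frac{1449543064182917}{961364643330}} = \left(-3186532\right) \frac{961364643330}{1449543064182917} = - \frac{3063419199639631560}{1449543064182917}$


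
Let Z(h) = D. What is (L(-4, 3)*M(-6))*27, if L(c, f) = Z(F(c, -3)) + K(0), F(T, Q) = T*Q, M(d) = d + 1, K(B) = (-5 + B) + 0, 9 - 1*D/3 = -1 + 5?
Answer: -1350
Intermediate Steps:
D = 15 (D = 27 - 3*(-1 + 5) = 27 - 3*4 = 27 - 12 = 15)
K(B) = -5 + B
M(d) = 1 + d
F(T, Q) = Q*T
Z(h) = 15
L(c, f) = 10 (L(c, f) = 15 + (-5 + 0) = 15 - 5 = 10)
(L(-4, 3)*M(-6))*27 = (10*(1 - 6))*27 = (10*(-5))*27 = -50*27 = -1350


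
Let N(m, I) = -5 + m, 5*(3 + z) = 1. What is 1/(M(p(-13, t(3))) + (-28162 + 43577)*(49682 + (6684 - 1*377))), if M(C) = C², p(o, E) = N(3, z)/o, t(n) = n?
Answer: 169/145858903519 ≈ 1.1587e-9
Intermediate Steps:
z = -14/5 (z = -3 + (⅕)*1 = -3 + ⅕ = -14/5 ≈ -2.8000)
p(o, E) = -2/o (p(o, E) = (-5 + 3)/o = -2/o)
1/(M(p(-13, t(3))) + (-28162 + 43577)*(49682 + (6684 - 1*377))) = 1/((-2/(-13))² + (-28162 + 43577)*(49682 + (6684 - 1*377))) = 1/((-2*(-1/13))² + 15415*(49682 + (6684 - 377))) = 1/((2/13)² + 15415*(49682 + 6307)) = 1/(4/169 + 15415*55989) = 1/(4/169 + 863070435) = 1/(145858903519/169) = 169/145858903519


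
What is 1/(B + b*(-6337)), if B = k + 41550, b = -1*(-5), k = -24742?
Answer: -1/14877 ≈ -6.7218e-5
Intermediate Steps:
b = 5
B = 16808 (B = -24742 + 41550 = 16808)
1/(B + b*(-6337)) = 1/(16808 + 5*(-6337)) = 1/(16808 - 31685) = 1/(-14877) = -1/14877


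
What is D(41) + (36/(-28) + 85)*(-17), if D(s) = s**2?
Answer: 1805/7 ≈ 257.86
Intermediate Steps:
D(41) + (36/(-28) + 85)*(-17) = 41**2 + (36/(-28) + 85)*(-17) = 1681 + (36*(-1/28) + 85)*(-17) = 1681 + (-9/7 + 85)*(-17) = 1681 + (586/7)*(-17) = 1681 - 9962/7 = 1805/7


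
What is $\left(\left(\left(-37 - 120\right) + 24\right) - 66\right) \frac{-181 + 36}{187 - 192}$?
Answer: $-5771$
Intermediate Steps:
$\left(\left(\left(-37 - 120\right) + 24\right) - 66\right) \frac{-181 + 36}{187 - 192} = \left(\left(-157 + 24\right) - 66\right) \left(- \frac{145}{-5}\right) = \left(-133 - 66\right) \left(\left(-145\right) \left(- \frac{1}{5}\right)\right) = \left(-199\right) 29 = -5771$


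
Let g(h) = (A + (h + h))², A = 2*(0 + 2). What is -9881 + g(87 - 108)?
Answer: -8437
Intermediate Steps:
A = 4 (A = 2*2 = 4)
g(h) = (4 + 2*h)² (g(h) = (4 + (h + h))² = (4 + 2*h)²)
-9881 + g(87 - 108) = -9881 + 4*(2 + (87 - 108))² = -9881 + 4*(2 - 21)² = -9881 + 4*(-19)² = -9881 + 4*361 = -9881 + 1444 = -8437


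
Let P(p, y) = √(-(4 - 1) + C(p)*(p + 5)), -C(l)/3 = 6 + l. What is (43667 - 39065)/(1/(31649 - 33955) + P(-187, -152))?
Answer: -10612212/525536648245 - 73415282616*I*√10981/525536648245 ≈ -2.0193e-5 - 14.639*I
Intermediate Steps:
C(l) = -18 - 3*l (C(l) = -3*(6 + l) = -18 - 3*l)
P(p, y) = √(-3 + (-18 - 3*p)*(5 + p)) (P(p, y) = √(-(4 - 1) + (-18 - 3*p)*(p + 5)) = √(-1*3 + (-18 - 3*p)*(5 + p)) = √(-3 + (-18 - 3*p)*(5 + p)))
(43667 - 39065)/(1/(31649 - 33955) + P(-187, -152)) = (43667 - 39065)/(1/(31649 - 33955) + √(-93 - 33*(-187) - 3*(-187)²)) = 4602/(1/(-2306) + √(-93 + 6171 - 3*34969)) = 4602/(-1/2306 + √(-93 + 6171 - 104907)) = 4602/(-1/2306 + √(-98829)) = 4602/(-1/2306 + 3*I*√10981)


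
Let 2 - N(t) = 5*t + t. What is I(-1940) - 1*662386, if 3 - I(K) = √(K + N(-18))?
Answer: -662383 - I*√1830 ≈ -6.6238e+5 - 42.779*I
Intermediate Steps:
N(t) = 2 - 6*t (N(t) = 2 - (5*t + t) = 2 - 6*t)
I(K) = 3 - √(110 + K) (I(K) = 3 - √(K + (2 - 6*(-18))) = 3 - √(K + (2 + 108)) = 3 - √(K + 110) = 3 - √(110 + K))
I(-1940) - 1*662386 = (3 - √(110 - 1940)) - 1*662386 = (3 - √(-1830)) - 662386 = (3 - I*√1830) - 662386 = -662383 - I*√1830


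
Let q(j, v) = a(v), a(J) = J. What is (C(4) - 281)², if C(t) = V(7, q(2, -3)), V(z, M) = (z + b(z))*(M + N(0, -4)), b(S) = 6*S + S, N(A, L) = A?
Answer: 201601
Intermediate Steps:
q(j, v) = v
b(S) = 7*S
V(z, M) = 8*M*z (V(z, M) = (z + 7*z)*(M + 0) = (8*z)*M = 8*M*z)
C(t) = -168 (C(t) = 8*(-3)*7 = -168)
(C(4) - 281)² = (-168 - 281)² = (-449)² = 201601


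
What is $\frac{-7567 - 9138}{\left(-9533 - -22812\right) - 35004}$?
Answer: $\frac{3341}{4345} \approx 0.76893$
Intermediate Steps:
$\frac{-7567 - 9138}{\left(-9533 - -22812\right) - 35004} = - \frac{16705}{\left(-9533 + 22812\right) - 35004} = - \frac{16705}{13279 - 35004} = - \frac{16705}{-21725} = \left(-16705\right) \left(- \frac{1}{21725}\right) = \frac{3341}{4345}$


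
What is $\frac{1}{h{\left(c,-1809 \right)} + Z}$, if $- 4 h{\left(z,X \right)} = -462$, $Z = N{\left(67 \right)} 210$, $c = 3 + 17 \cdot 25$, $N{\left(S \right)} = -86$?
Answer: $- \frac{2}{35889} \approx -5.5727 \cdot 10^{-5}$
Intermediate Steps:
$c = 428$ ($c = 3 + 425 = 428$)
$Z = -18060$ ($Z = \left(-86\right) 210 = -18060$)
$h{\left(z,X \right)} = \frac{231}{2}$ ($h{\left(z,X \right)} = \left(- \frac{1}{4}\right) \left(-462\right) = \frac{231}{2}$)
$\frac{1}{h{\left(c,-1809 \right)} + Z} = \frac{1}{\frac{231}{2} - 18060} = \frac{1}{- \frac{35889}{2}} = - \frac{2}{35889}$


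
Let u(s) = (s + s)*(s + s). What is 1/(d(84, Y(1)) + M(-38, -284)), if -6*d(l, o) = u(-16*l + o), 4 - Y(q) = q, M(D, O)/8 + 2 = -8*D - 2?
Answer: -1/1196454 ≈ -8.3580e-7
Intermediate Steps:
M(D, O) = -32 - 64*D (M(D, O) = -16 + 8*(-8*D - 2) = -16 + 8*(-2 - 8*D) = -16 + (-16 - 64*D) = -32 - 64*D)
u(s) = 4*s**2 (u(s) = (2*s)*(2*s) = 4*s**2)
Y(q) = 4 - q
d(l, o) = -2*(o - 16*l)**2/3 (d(l, o) = -2*(-16*l + o)**2/3 = -2*(o - 16*l)**2/3)
1/(d(84, Y(1)) + M(-38, -284)) = 1/(-2*(-(4 - 1*1) + 16*84)**2/3 + (-32 - 64*(-38))) = 1/(-2*(-(4 - 1) + 1344)**2/3 + (-32 + 2432)) = 1/(-2*(-1*3 + 1344)**2/3 + 2400) = 1/(-2*(-3 + 1344)**2/3 + 2400) = 1/(-2/3*1341**2 + 2400) = 1/(-2/3*1798281 + 2400) = 1/(-1198854 + 2400) = 1/(-1196454) = -1/1196454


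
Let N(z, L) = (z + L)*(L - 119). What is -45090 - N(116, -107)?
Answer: -43056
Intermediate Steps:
N(z, L) = (-119 + L)*(L + z) (N(z, L) = (L + z)*(-119 + L) = (-119 + L)*(L + z))
-45090 - N(116, -107) = -45090 - ((-107)² - 119*(-107) - 119*116 - 107*116) = -45090 - (11449 + 12733 - 13804 - 12412) = -45090 - 1*(-2034) = -45090 + 2034 = -43056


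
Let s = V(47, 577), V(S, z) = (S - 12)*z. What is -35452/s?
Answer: -35452/20195 ≈ -1.7555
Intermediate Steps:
V(S, z) = z*(-12 + S) (V(S, z) = (-12 + S)*z = z*(-12 + S))
s = 20195 (s = 577*(-12 + 47) = 577*35 = 20195)
-35452/s = -35452/20195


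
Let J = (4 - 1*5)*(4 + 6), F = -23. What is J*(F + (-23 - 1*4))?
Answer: 500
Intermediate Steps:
J = -10 (J = (4 - 5)*10 = -1*10 = -10)
J*(F + (-23 - 1*4)) = -10*(-23 + (-23 - 1*4)) = -10*(-23 + (-23 - 4)) = -10*(-23 - 27) = -10*(-50) = 500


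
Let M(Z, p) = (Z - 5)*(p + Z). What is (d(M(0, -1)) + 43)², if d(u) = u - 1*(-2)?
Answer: 2500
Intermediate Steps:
M(Z, p) = (-5 + Z)*(Z + p)
d(u) = 2 + u (d(u) = u + 2 = 2 + u)
(d(M(0, -1)) + 43)² = ((2 + (0² - 5*0 - 5*(-1) + 0*(-1))) + 43)² = ((2 + (0 + 0 + 5 + 0)) + 43)² = ((2 + 5) + 43)² = (7 + 43)² = 50² = 2500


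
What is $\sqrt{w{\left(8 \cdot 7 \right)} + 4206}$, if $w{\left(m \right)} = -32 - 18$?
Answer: $2 \sqrt{1039} \approx 64.467$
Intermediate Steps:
$w{\left(m \right)} = -50$
$\sqrt{w{\left(8 \cdot 7 \right)} + 4206} = \sqrt{-50 + 4206} = \sqrt{4156} = 2 \sqrt{1039}$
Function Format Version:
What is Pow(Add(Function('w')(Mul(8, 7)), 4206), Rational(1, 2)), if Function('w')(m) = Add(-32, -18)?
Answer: Mul(2, Pow(1039, Rational(1, 2))) ≈ 64.467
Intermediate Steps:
Function('w')(m) = -50
Pow(Add(Function('w')(Mul(8, 7)), 4206), Rational(1, 2)) = Pow(Add(-50, 4206), Rational(1, 2)) = Pow(4156, Rational(1, 2)) = Mul(2, Pow(1039, Rational(1, 2)))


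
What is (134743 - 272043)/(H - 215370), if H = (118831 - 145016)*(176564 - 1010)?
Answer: 6865/229854843 ≈ 2.9867e-5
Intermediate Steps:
H = -4596881490 (H = -26185*175554 = -4596881490)
(134743 - 272043)/(H - 215370) = (134743 - 272043)/(-4596881490 - 215370) = -137300/(-4597096860) = -137300*(-1/4597096860) = 6865/229854843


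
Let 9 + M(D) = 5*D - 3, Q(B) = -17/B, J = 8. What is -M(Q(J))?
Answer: 181/8 ≈ 22.625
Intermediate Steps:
M(D) = -12 + 5*D (M(D) = -9 + (5*D - 3) = -9 + (-3 + 5*D) = -12 + 5*D)
-M(Q(J)) = -(-12 + 5*(-17/8)) = -(-12 - 85/8) = -1*(-181/8) = 181/8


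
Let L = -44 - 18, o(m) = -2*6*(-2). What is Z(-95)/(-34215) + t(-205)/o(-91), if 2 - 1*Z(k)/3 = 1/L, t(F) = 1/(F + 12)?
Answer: -128611/327533352 ≈ -0.00039267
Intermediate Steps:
o(m) = 24 (o(m) = -12*(-2) = 24)
t(F) = 1/(12 + F)
L = -62
Z(k) = 375/62 (Z(k) = 6 - 3/(-62) = 6 - 3*(-1/62) = 6 + 3/62 = 375/62)
Z(-95)/(-34215) + t(-205)/o(-91) = (375/62)/(-34215) + 1/((12 - 205)*24) = (375/62)*(-1/34215) + (1/24)/(-193) = -25/141422 - 1/193*1/24 = -25/141422 - 1/4632 = -128611/327533352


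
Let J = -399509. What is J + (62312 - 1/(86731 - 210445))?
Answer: -41715989657/123714 ≈ -3.3720e+5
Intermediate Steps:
J + (62312 - 1/(86731 - 210445)) = -399509 + (62312 - 1/(86731 - 210445)) = -399509 + (62312 - 1/(-123714)) = -399509 + (62312 - 1*(-1/123714)) = -399509 + (62312 + 1/123714) = -399509 + 7708866769/123714 = -41715989657/123714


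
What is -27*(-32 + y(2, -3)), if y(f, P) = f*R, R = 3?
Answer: 702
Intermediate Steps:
y(f, P) = 3*f (y(f, P) = f*3 = 3*f)
-27*(-32 + y(2, -3)) = -27*(-32 + 3*2) = -27*(-32 + 6) = -27*(-26) = 702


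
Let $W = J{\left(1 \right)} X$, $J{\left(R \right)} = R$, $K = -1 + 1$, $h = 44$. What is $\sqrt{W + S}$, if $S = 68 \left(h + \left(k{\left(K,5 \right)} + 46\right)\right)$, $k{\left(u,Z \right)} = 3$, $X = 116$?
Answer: $2 \sqrt{1610} \approx 80.25$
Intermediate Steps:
$K = 0$
$W = 116$ ($W = 1 \cdot 116 = 116$)
$S = 6324$ ($S = 68 \left(44 + \left(3 + 46\right)\right) = 68 \left(44 + 49\right) = 68 \cdot 93 = 6324$)
$\sqrt{W + S} = \sqrt{116 + 6324} = \sqrt{6440} = 2 \sqrt{1610}$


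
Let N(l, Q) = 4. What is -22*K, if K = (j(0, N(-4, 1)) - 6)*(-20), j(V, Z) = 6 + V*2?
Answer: 0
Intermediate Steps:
j(V, Z) = 6 + 2*V
K = 0 (K = ((6 + 2*0) - 6)*(-20) = ((6 + 0) - 6)*(-20) = (6 - 6)*(-20) = 0*(-20) = 0)
-22*K = -22*0 = 0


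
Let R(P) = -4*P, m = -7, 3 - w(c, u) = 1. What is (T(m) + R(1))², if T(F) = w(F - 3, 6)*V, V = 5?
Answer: 36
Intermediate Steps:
w(c, u) = 2 (w(c, u) = 3 - 1*1 = 3 - 1 = 2)
T(F) = 10 (T(F) = 2*5 = 10)
(T(m) + R(1))² = (10 - 4*1)² = (10 - 4)² = 6² = 36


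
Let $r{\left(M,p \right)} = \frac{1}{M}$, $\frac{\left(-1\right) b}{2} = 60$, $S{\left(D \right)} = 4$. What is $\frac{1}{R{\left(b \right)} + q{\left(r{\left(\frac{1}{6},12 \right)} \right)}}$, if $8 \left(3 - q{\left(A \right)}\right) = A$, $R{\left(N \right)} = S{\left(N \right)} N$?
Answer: $- \frac{4}{1911} \approx -0.0020931$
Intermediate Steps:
$b = -120$ ($b = \left(-2\right) 60 = -120$)
$R{\left(N \right)} = 4 N$
$q{\left(A \right)} = 3 - \frac{A}{8}$
$\frac{1}{R{\left(b \right)} + q{\left(r{\left(\frac{1}{6},12 \right)} \right)}} = \frac{1}{4 \left(-120\right) + \left(3 - \frac{1}{8 \cdot \frac{1}{6}}\right)} = \frac{1}{-480 + \left(3 - \frac{\frac{1}{\frac{1}{6}}}{8}\right)} = \frac{1}{-480 + \left(3 - \frac{3}{4}\right)} = \frac{1}{-480 + \frac{9}{4}} = \frac{1}{- \frac{1911}{4}} = - \frac{4}{1911}$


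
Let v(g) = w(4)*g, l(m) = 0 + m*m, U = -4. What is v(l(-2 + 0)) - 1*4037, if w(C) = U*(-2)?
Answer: -4005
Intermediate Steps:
w(C) = 8 (w(C) = -4*(-2) = 8)
l(m) = m**2 (l(m) = 0 + m**2 = m**2)
v(g) = 8*g
v(l(-2 + 0)) - 1*4037 = 8*(-2 + 0)**2 - 1*4037 = 8*(-2)**2 - 4037 = 8*4 - 4037 = 32 - 4037 = -4005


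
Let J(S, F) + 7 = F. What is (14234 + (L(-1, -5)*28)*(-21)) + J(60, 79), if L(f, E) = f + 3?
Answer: 13130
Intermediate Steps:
L(f, E) = 3 + f
J(S, F) = -7 + F
(14234 + (L(-1, -5)*28)*(-21)) + J(60, 79) = (14234 + ((3 - 1)*28)*(-21)) + (-7 + 79) = (14234 + (2*28)*(-21)) + 72 = (14234 + 56*(-21)) + 72 = (14234 - 1176) + 72 = 13058 + 72 = 13130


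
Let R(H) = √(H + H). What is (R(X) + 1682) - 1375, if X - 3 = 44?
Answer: 307 + √94 ≈ 316.70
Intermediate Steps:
X = 47 (X = 3 + 44 = 47)
R(H) = √2*√H (R(H) = √(2*H) = √2*√H)
(R(X) + 1682) - 1375 = (√2*√47 + 1682) - 1375 = (√94 + 1682) - 1375 = (1682 + √94) - 1375 = 307 + √94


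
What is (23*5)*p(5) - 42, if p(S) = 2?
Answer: 188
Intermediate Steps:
(23*5)*p(5) - 42 = (23*5)*2 - 42 = 115*2 - 42 = 230 - 42 = 188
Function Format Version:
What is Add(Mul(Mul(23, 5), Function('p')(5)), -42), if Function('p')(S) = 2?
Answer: 188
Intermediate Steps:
Add(Mul(Mul(23, 5), Function('p')(5)), -42) = Add(Mul(Mul(23, 5), 2), -42) = Add(Mul(115, 2), -42) = Add(230, -42) = 188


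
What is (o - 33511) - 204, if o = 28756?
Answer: -4959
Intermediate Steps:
(o - 33511) - 204 = (28756 - 33511) - 204 = -4755 - 204 = -4959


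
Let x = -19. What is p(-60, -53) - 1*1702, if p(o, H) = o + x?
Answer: -1781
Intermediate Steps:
p(o, H) = -19 + o (p(o, H) = o - 19 = -19 + o)
p(-60, -53) - 1*1702 = (-19 - 60) - 1*1702 = -79 - 1702 = -1781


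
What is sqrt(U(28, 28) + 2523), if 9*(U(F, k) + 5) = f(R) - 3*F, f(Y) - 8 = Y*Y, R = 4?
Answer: sqrt(22602)/3 ≈ 50.113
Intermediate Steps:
f(Y) = 8 + Y**2 (f(Y) = 8 + Y*Y = 8 + Y**2)
U(F, k) = -7/3 - F/3 (U(F, k) = -5 + ((8 + 4**2) - 3*F)/9 = -5 + ((8 + 16) - 3*F)/9 = -5 + (24 - 3*F)/9 = -5 + (8/3 - F/3) = -7/3 - F/3)
sqrt(U(28, 28) + 2523) = sqrt((-7/3 - 1/3*28) + 2523) = sqrt((-7/3 - 28/3) + 2523) = sqrt(-35/3 + 2523) = sqrt(7534/3) = sqrt(22602)/3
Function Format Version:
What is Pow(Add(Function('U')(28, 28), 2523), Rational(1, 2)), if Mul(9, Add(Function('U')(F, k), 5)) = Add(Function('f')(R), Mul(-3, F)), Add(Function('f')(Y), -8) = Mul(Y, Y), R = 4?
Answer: Mul(Rational(1, 3), Pow(22602, Rational(1, 2))) ≈ 50.113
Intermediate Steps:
Function('f')(Y) = Add(8, Pow(Y, 2)) (Function('f')(Y) = Add(8, Mul(Y, Y)) = Add(8, Pow(Y, 2)))
Function('U')(F, k) = Add(Rational(-7, 3), Mul(Rational(-1, 3), F)) (Function('U')(F, k) = Add(-5, Mul(Rational(1, 9), Add(Add(8, Pow(4, 2)), Mul(-3, F)))) = Add(-5, Mul(Rational(1, 9), Add(Add(8, 16), Mul(-3, F)))) = Add(-5, Mul(Rational(1, 9), Add(24, Mul(-3, F)))) = Add(-5, Add(Rational(8, 3), Mul(Rational(-1, 3), F))) = Add(Rational(-7, 3), Mul(Rational(-1, 3), F)))
Pow(Add(Function('U')(28, 28), 2523), Rational(1, 2)) = Pow(Add(Add(Rational(-7, 3), Mul(Rational(-1, 3), 28)), 2523), Rational(1, 2)) = Pow(Add(Add(Rational(-7, 3), Rational(-28, 3)), 2523), Rational(1, 2)) = Pow(Add(Rational(-35, 3), 2523), Rational(1, 2)) = Pow(Rational(7534, 3), Rational(1, 2)) = Mul(Rational(1, 3), Pow(22602, Rational(1, 2)))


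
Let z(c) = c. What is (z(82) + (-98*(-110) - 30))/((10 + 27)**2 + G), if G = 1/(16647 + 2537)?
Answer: 207801088/26262897 ≈ 7.9123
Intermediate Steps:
G = 1/19184 ≈ 5.2127e-5
(z(82) + (-98*(-110) - 30))/((10 + 27)**2 + G) = (82 + (-98*(-110) - 30))/((10 + 27)**2 + 1/19184) = (82 + (10780 - 30))/(37**2 + 1/19184) = (82 + 10750)/(1369 + 1/19184) = 10832/(26262897/19184) = 10832*(19184/26262897) = 207801088/26262897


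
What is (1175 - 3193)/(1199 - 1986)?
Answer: 2018/787 ≈ 2.5642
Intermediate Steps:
(1175 - 3193)/(1199 - 1986) = -2018/(-787) = -2018*(-1/787) = 2018/787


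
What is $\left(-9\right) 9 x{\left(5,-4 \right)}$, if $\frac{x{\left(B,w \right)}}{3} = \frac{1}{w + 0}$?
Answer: $\frac{243}{4} \approx 60.75$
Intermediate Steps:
$x{\left(B,w \right)} = \frac{3}{w}$ ($x{\left(B,w \right)} = \frac{3}{w + 0} = \frac{3}{w}$)
$\left(-9\right) 9 x{\left(5,-4 \right)} = \left(-9\right) 9 \frac{3}{-4} = - 81 \cdot 3 \left(- \frac{1}{4}\right) = \left(-81\right) \left(- \frac{3}{4}\right) = \frac{243}{4}$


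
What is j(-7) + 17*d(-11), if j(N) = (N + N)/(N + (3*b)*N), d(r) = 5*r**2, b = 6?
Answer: 195417/19 ≈ 10285.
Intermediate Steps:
j(N) = 2/19 (j(N) = (N + N)/(N + (3*6)*N) = (2*N)/(N + 18*N) = (2*N)/((19*N)) = (2*N)*(1/(19*N)) = 2/19)
j(-7) + 17*d(-11) = 2/19 + 17*(5*(-11)**2) = 2/19 + 17*(5*121) = 2/19 + 17*605 = 2/19 + 10285 = 195417/19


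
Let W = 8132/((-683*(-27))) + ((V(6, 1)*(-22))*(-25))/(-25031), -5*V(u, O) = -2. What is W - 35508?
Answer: -16390175098796/461596671 ≈ -35508.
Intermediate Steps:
V(u, O) = 2/5 (V(u, O) = -1/5*(-2) = 2/5)
W = 199495072/461596671 (W = 8132/((-683*(-27))) + (((2/5)*(-22))*(-25))/(-25031) = 8132/18441 - 44/5*(-25)*(-1/25031) = 8132*(1/18441) + 220*(-1/25031) = 8132/18441 - 220/25031 = 199495072/461596671 ≈ 0.43218)
W - 35508 = 199495072/461596671 - 35508 = -16390175098796/461596671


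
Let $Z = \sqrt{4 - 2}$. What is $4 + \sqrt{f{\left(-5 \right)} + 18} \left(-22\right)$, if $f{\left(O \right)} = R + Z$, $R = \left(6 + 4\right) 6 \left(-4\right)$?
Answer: $4 - 22 \sqrt{-222 + \sqrt{2}} \approx 4.0 - 326.75 i$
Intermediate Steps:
$Z = \sqrt{2} \approx 1.4142$
$R = -240$ ($R = 10 \left(-24\right) = -240$)
$f{\left(O \right)} = -240 + \sqrt{2}$
$4 + \sqrt{f{\left(-5 \right)} + 18} \left(-22\right) = 4 + \sqrt{\left(-240 + \sqrt{2}\right) + 18} \left(-22\right) = 4 + \sqrt{-222 + \sqrt{2}} \left(-22\right) = 4 - 22 \sqrt{-222 + \sqrt{2}}$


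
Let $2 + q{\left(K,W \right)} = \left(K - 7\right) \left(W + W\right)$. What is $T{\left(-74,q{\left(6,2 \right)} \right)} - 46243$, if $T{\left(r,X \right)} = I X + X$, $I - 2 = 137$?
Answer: $-47083$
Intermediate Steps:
$q{\left(K,W \right)} = -2 + 2 W \left(-7 + K\right)$ ($q{\left(K,W \right)} = -2 + \left(K - 7\right) \left(W + W\right) = -2 + \left(-7 + K\right) 2 W = -2 + 2 W \left(-7 + K\right)$)
$I = 139$ ($I = 2 + 137 = 139$)
$T{\left(r,X \right)} = 140 X$ ($T{\left(r,X \right)} = 139 X + X = 140 X$)
$T{\left(-74,q{\left(6,2 \right)} \right)} - 46243 = 140 \left(-2 - 28 + 2 \cdot 6 \cdot 2\right) - 46243 = 140 \left(-2 - 28 + 24\right) - 46243 = 140 \left(-6\right) - 46243 = -840 - 46243 = -47083$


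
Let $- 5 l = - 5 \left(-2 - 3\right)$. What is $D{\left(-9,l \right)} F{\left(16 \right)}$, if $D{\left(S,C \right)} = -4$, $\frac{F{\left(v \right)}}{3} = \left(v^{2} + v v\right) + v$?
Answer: $-6336$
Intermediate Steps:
$l = -5$ ($l = - \frac{\left(-5\right) \left(-2 - 3\right)}{5} = - \frac{\left(-5\right) \left(-5\right)}{5} = \left(- \frac{1}{5}\right) 25 = -5$)
$F{\left(v \right)} = 3 v + 6 v^{2}$ ($F{\left(v \right)} = 3 \left(\left(v^{2} + v v\right) + v\right) = 3 \left(\left(v^{2} + v^{2}\right) + v\right) = 3 \left(2 v^{2} + v\right) = 3 \left(v + 2 v^{2}\right) = 3 v + 6 v^{2}$)
$D{\left(-9,l \right)} F{\left(16 \right)} = - 4 \cdot 3 \cdot 16 \left(1 + 2 \cdot 16\right) = - 4 \cdot 3 \cdot 16 \left(1 + 32\right) = - 4 \cdot 3 \cdot 16 \cdot 33 = \left(-4\right) 1584 = -6336$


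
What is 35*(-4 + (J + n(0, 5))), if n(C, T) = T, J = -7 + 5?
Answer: -35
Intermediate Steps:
J = -2
35*(-4 + (J + n(0, 5))) = 35*(-4 + (-2 + 5)) = 35*(-4 + 3) = 35*(-1) = -35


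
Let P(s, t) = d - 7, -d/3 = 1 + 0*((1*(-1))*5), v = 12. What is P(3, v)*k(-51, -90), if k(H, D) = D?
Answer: 900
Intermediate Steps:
d = -3 (d = -3*(1 + 0*((1*(-1))*5)) = -3*(1 + 0*(-1*5)) = -3*(1 + 0*(-5)) = -3*(1 + 0) = -3*1 = -3)
P(s, t) = -10 (P(s, t) = -3 - 7 = -10)
P(3, v)*k(-51, -90) = -10*(-90) = 900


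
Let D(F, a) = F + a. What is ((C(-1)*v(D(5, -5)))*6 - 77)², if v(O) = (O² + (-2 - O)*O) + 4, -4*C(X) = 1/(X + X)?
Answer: 5476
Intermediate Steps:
C(X) = -1/(8*X) (C(X) = -1/(4*(X + X)) = -1/(2*X)/4 = -1/(8*X))
v(O) = 4 + O² + O*(-2 - O) (v(O) = (O² + O*(-2 - O)) + 4 = 4 + O² + O*(-2 - O))
((C(-1)*v(D(5, -5)))*6 - 77)² = (((-⅛/(-1))*(4 - 2*(5 - 5)))*6 - 77)² = (((-⅛*(-1))*(4 - 2*0))*6 - 77)² = (((4 + 0)/8)*6 - 77)² = (((⅛)*4)*6 - 77)² = ((½)*6 - 77)² = (3 - 77)² = (-74)² = 5476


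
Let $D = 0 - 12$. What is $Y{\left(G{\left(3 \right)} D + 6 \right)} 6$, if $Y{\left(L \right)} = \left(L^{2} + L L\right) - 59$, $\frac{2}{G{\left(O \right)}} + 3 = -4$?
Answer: $\frac{34926}{49} \approx 712.78$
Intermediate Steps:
$D = -12$ ($D = 0 - 12 = -12$)
$G{\left(O \right)} = - \frac{2}{7}$ ($G{\left(O \right)} = \frac{2}{-3 - 4} = \frac{2}{-7} = 2 \left(- \frac{1}{7}\right) = - \frac{2}{7}$)
$Y{\left(L \right)} = -59 + 2 L^{2}$ ($Y{\left(L \right)} = \left(L^{2} + L^{2}\right) - 59 = 2 L^{2} - 59 = -59 + 2 L^{2}$)
$Y{\left(G{\left(3 \right)} D + 6 \right)} 6 = \left(-59 + 2 \left(\left(- \frac{2}{7}\right) \left(-12\right) + 6\right)^{2}\right) 6 = \left(-59 + 2 \left(\frac{24}{7} + 6\right)^{2}\right) 6 = \left(-59 + 2 \left(\frac{66}{7}\right)^{2}\right) 6 = \left(-59 + 2 \cdot \frac{4356}{49}\right) 6 = \left(-59 + \frac{8712}{49}\right) 6 = \frac{5821}{49} \cdot 6 = \frac{34926}{49}$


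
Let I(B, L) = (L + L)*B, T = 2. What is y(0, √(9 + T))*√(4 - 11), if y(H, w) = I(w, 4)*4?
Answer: 32*I*√77 ≈ 280.8*I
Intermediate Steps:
I(B, L) = 2*B*L (I(B, L) = (2*L)*B = 2*B*L)
y(H, w) = 32*w (y(H, w) = (2*w*4)*4 = (8*w)*4 = 32*w)
y(0, √(9 + T))*√(4 - 11) = (32*√(9 + 2))*√(4 - 11) = (32*√11)*√(-7) = (32*√11)*(I*√7) = 32*I*√77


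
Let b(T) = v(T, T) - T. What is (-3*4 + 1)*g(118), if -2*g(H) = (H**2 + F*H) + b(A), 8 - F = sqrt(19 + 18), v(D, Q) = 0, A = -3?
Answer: 163581/2 - 649*sqrt(37) ≈ 77843.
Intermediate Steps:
b(T) = -T (b(T) = 0 - T = -T)
F = 8 - sqrt(37) (F = 8 - sqrt(19 + 18) = 8 - sqrt(37) ≈ 1.9172)
g(H) = -3/2 - H**2/2 - H*(8 - sqrt(37))/2 (g(H) = -((H**2 + (8 - sqrt(37))*H) - 1*(-3))/2 = -((H**2 + H*(8 - sqrt(37))) + 3)/2 = -(3 + H**2 + H*(8 - sqrt(37)))/2 = -3/2 - H**2/2 - H*(8 - sqrt(37))/2)
(-3*4 + 1)*g(118) = (-3*4 + 1)*(-3/2 - 1/2*118**2 - 1/2*118*(8 - sqrt(37))) = (-12 + 1)*(-3/2 - 1/2*13924 + (-472 + 59*sqrt(37))) = -11*(-3/2 - 6962 + (-472 + 59*sqrt(37))) = -11*(-14871/2 + 59*sqrt(37)) = 163581/2 - 649*sqrt(37)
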